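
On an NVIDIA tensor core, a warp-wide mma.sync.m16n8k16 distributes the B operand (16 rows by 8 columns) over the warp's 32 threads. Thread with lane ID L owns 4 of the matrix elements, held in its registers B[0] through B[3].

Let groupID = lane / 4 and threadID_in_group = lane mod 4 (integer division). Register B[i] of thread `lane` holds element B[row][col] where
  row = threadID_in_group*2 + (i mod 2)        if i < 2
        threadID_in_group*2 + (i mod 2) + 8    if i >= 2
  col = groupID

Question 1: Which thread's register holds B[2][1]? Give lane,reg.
c:1=>grp=1  r:2=>rB=0,tig=1,lo=0
L=1*4+1=5  i=0*2+0=0

5,0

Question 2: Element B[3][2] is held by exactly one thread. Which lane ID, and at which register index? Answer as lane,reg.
9,1

c:2=>grp=2  r:3=>rB=0,tig=1,lo=1
L=2*4+1=9  i=0*2+1=1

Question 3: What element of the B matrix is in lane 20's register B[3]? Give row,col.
L=20=>grp=20>>2=5, tig=20&3=0
[3]=>row 0·2+1+8=9  col grp=5

9,5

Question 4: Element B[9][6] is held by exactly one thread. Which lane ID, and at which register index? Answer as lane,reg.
c=6⇒gr=6  r=9⇒Rb=1,th=0,odd=1
L=6*4+0=24  i=1*2+1=3

24,3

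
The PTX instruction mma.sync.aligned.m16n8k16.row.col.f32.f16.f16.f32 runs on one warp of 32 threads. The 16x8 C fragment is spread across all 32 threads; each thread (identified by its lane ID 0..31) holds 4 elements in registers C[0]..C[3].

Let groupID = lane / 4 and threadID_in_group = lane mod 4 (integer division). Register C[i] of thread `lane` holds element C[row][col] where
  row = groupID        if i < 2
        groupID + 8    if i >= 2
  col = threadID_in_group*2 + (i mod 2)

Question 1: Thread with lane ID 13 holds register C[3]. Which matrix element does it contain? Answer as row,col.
11,3

L=13=>grp=13>>2=3, tig=13&3=1
[3]=>row 3+8=11  col 1·2+1=3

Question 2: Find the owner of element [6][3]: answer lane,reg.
25,1

r=6->g=6,rb=0  c=3->t=1,b0=1
L=6*4+1=25  i=0*2+1=1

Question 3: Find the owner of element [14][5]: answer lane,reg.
26,3

r=14⇒gr=6,Rb=1  c=5⇒th=2,odd=1
L=6*4+2=26  i=1*2+1=3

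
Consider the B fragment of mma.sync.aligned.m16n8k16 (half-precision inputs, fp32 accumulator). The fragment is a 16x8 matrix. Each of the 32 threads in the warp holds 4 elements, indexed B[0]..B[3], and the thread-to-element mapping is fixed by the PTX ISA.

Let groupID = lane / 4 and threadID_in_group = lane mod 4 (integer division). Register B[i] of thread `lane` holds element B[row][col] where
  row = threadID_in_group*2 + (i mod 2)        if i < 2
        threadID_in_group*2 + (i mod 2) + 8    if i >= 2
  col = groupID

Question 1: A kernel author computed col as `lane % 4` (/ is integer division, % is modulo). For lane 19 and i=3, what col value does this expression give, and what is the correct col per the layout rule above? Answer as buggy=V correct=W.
`lane % 4`[19,3]->3
19: gid=4,tid=3
[3] (3*2+1+8,4) = (15,4)
col: 3 vs 4

buggy=3 correct=4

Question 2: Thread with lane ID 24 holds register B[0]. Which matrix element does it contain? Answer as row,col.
24: g=6,t=0
[0] (0*2+0+0,6) = (0,6)

0,6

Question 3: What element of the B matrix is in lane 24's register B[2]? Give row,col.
8,6

lane 24⇒24/4=6, 24 mod 4=0
i=2  r:2·0+0+8⇒8  c:6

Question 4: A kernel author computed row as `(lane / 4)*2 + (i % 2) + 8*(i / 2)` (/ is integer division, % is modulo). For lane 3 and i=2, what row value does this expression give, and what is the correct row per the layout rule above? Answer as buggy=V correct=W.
`(lane / 4)*2 + (i % 2) + 8*(i / 2)`[3,2]->8
lane 3->3/4=0, 3 mod 4=3
i=2  r:2·3+0+8->14  c:0
row: 8 vs 14

buggy=8 correct=14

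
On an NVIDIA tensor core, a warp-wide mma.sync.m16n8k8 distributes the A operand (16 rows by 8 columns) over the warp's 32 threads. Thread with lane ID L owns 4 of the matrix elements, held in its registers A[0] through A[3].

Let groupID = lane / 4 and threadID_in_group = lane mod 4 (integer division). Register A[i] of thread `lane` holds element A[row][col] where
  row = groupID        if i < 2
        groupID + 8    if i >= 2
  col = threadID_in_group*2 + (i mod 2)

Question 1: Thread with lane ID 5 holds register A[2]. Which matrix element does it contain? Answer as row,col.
5: G=1,T=1
[2] (1+8,1*2+0) = (9,2)

9,2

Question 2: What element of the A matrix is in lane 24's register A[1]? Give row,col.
6,1

24: g=6,t=0
[1] (6+0,0*2+1) = (6,1)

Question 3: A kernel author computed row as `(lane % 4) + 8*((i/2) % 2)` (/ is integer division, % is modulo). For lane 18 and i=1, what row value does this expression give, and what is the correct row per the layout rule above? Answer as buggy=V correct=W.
`(lane % 4) + 8*((i/2) % 2)`[18,1]->2
L=18->gid=18>>2=4, tid=18&3=2
[1]->row 4+0=4  col 2·2+1=5
row: 2 vs 4

buggy=2 correct=4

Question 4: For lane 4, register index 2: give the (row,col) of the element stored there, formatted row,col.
lane 4⇒4/4=1, 4 mod 4=0
i=2  r:1+8⇒9  c:2·0+0⇒0

9,0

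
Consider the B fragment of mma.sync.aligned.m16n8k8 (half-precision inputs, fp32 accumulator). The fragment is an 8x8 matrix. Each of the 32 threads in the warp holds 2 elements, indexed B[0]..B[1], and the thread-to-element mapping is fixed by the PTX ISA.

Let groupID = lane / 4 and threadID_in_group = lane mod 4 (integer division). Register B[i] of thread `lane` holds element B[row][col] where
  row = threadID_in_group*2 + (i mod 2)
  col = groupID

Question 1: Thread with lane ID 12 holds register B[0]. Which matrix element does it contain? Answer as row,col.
12: gid=3,tid=0
[0] (0*2+0,3) = (0,3)

0,3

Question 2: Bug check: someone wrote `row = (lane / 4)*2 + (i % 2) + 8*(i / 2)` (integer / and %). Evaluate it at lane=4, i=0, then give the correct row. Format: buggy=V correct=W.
`(lane / 4)*2 + (i % 2) + 8*(i / 2)`[4,0]->2
L=4->gid=4>>2=1, tid=4&3=0
[0]->row 0·2+0=0  col gid=1
row: 2 vs 0

buggy=2 correct=0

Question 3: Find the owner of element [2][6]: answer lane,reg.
c: 6->gid=6  r: 2->tid=1,i&1=0
L=6*4+1=25  i=0=0

25,0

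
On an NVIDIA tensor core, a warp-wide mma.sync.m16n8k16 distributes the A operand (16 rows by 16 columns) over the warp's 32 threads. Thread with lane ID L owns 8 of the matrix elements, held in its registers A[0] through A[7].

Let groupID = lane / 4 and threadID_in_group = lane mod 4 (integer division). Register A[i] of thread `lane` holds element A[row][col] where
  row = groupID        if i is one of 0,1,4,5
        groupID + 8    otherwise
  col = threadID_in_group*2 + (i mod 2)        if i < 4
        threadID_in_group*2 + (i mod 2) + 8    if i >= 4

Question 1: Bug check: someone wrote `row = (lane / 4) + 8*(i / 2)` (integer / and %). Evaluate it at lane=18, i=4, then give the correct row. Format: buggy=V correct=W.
`(lane / 4) + 8*(i / 2)`[18,4]=>20
L=18=>grp=18>>2=4, tig=18&3=2
[4]=>row 4+0=4  col 2·2+0+8=12
row: 20 vs 4

buggy=20 correct=4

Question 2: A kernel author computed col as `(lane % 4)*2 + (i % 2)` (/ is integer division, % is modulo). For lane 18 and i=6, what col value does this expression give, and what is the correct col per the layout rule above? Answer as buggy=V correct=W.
buggy=4 correct=12

`(lane % 4)*2 + (i % 2)`[18,6]→4
lane 18→18/4=4, 18 mod 4=2
i=6  r:4+8→12  c:2·2+0+8→12
col: 4 vs 12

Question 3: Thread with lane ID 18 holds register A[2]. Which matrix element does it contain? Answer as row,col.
12,4

lane 18→18/4=4, 18 mod 4=2
i=2  r:4+8→12  c:2·2+0+0→4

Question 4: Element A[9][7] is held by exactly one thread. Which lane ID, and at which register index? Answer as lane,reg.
7,3

r=9→G=1,rhi=1  c=7→chi=0,T=3,p=1
L=1*4+3=7  i=0*4+1*2+1=3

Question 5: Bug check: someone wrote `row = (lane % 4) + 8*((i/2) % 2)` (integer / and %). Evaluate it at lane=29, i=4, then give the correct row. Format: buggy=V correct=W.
buggy=1 correct=7

`(lane % 4) + 8*((i/2) % 2)`[29,4]->1
29: g=7,t=1
[4] (7+0,1*2+0+8) = (7,10)
row: 1 vs 7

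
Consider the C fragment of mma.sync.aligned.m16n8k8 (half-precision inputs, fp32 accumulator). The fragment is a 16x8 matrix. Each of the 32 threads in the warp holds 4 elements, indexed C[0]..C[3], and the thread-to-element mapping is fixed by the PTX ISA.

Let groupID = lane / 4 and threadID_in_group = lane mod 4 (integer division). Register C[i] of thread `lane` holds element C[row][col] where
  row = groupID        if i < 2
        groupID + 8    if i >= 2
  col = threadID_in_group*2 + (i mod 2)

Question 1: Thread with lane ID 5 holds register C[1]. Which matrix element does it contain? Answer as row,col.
lane 5→5/4=1, 5 mod 4=1
i=1  r:1+0→1  c:2·1+1→3

1,3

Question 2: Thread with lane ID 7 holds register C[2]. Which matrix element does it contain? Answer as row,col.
9,6

7: g=1,t=3
[2] (1+8,3*2+0) = (9,6)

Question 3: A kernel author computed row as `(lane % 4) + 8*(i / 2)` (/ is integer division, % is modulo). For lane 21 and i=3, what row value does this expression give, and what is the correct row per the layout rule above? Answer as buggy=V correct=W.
buggy=9 correct=13

`(lane % 4) + 8*(i / 2)`[21,3]→9
21: G=5,T=1
[3] (5+8,1*2+1) = (13,3)
row: 9 vs 13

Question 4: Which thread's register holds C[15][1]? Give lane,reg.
r:15=>grp=7,rB=1  c:1=>tig=0,lo=1
L=7*4+0=28  i=1*2+1=3

28,3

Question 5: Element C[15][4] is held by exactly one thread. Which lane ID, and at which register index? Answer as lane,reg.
30,2

r:15=>grp=7,rB=1  c:4=>tig=2,lo=0
L=7*4+2=30  i=1*2+0=2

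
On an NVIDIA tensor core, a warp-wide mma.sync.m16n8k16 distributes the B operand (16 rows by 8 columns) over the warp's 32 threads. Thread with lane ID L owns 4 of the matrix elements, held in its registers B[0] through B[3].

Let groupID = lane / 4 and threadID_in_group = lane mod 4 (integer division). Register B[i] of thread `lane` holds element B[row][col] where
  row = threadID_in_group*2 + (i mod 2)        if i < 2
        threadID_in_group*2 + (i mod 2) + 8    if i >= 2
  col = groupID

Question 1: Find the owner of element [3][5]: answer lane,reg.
21,1

c: 5->gid=5  r: 3->r8=0,tid=1,i&1=1
L=5*4+1=21  i=0*2+1=1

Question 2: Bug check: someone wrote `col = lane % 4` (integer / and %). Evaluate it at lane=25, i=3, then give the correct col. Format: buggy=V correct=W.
buggy=1 correct=6

`lane % 4`[25,3]=>1
lane 25=>25/4=6, 25 mod 4=1
i=3  r:2·1+1+8=>11  c:6
col: 1 vs 6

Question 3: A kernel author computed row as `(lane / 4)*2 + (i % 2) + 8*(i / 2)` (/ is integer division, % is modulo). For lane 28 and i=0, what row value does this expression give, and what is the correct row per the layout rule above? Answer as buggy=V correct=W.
buggy=14 correct=0

`(lane / 4)*2 + (i % 2) + 8*(i / 2)`[28,0]⇒14
lane 28⇒28/4=7, 28 mod 4=0
i=0  r:2·0+0+0⇒0  c:7
row: 14 vs 0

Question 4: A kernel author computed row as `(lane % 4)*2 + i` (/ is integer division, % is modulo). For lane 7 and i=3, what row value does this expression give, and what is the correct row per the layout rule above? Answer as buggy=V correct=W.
buggy=9 correct=15

`(lane % 4)*2 + i`[7,3]->9
lane 7: g=1 (7/4), t=3 (7%4)
i=3: r=3*2+1+8=15, c=g=1
row: 9 vs 15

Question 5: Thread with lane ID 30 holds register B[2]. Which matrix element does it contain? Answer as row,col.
12,7

lane 30⇒30/4=7, 30 mod 4=2
i=2  r:2·2+0+8⇒12  c:7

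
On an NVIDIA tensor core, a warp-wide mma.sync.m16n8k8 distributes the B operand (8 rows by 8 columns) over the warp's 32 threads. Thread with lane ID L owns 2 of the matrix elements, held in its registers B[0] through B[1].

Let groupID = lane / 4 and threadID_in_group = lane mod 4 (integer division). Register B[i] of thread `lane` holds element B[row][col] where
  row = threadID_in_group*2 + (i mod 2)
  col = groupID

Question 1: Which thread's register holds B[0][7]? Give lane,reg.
c=7→G=7  r=0→T=0,p=0
L=7*4+0=28  i=0=0

28,0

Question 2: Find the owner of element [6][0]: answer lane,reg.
3,0

c=0->g=0  r=6->t=3,b0=0
L=0*4+3=3  i=0=0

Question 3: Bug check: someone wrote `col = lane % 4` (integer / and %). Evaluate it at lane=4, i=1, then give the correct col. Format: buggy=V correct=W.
`lane % 4`[4,1]->0
4: g=1,t=0
[1] (0*2+1,1) = (1,1)
col: 0 vs 1

buggy=0 correct=1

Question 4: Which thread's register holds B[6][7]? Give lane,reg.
31,0

c:7=>grp=7  r:6=>tig=3,lo=0
L=7*4+3=31  i=0=0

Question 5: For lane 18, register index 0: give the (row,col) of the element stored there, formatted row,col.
L=18→G=18>>2=4, T=18&3=2
[0]→row 2·2+0=4  col G=4

4,4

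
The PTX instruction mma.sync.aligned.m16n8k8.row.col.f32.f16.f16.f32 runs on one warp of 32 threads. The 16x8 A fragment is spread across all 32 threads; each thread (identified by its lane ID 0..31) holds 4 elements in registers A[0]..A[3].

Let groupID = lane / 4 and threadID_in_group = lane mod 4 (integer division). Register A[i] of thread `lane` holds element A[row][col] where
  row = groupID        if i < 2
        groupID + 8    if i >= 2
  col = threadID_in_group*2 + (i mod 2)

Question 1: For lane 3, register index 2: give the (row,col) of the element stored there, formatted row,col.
8,6

3: grp=0,tig=3
[2] (0+8,3*2+0) = (8,6)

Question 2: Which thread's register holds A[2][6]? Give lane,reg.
11,0

r:2=>grp=2,rB=0  c:6=>tig=3,lo=0
L=2*4+3=11  i=0*2+0=0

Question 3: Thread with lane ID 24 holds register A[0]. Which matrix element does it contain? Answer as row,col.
lane 24->24/4=6, 24 mod 4=0
i=0  r:6+0->6  c:2·0+0->0

6,0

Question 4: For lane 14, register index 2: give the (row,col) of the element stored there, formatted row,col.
11,4

14: G=3,T=2
[2] (3+8,2*2+0) = (11,4)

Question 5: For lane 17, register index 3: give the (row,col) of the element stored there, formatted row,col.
lane 17=>17/4=4, 17 mod 4=1
i=3  r:4+8=>12  c:2·1+1=>3

12,3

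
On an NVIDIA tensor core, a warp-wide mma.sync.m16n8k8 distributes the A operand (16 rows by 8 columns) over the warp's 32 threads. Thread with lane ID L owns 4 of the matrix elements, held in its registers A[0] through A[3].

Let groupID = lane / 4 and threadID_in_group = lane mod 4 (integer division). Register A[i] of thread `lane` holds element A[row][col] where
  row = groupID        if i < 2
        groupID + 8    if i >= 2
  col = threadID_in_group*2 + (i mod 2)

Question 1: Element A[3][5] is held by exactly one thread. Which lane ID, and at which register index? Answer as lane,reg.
14,1

r: 3->gid=3,r8=0  c: 5->tid=2,i&1=1
L=3*4+2=14  i=0*2+1=1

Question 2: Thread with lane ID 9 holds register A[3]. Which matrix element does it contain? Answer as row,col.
10,3

L=9->g=9>>2=2, t=9&3=1
[3]->row 2+8=10  col 1·2+1=3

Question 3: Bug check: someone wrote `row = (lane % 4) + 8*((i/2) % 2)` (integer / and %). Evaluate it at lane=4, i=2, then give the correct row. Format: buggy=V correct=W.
`(lane % 4) + 8*((i/2) % 2)`[4,2]⇒8
lane 4⇒4/4=1, 4 mod 4=0
i=2  r:1+8⇒9  c:2·0+0⇒0
row: 8 vs 9

buggy=8 correct=9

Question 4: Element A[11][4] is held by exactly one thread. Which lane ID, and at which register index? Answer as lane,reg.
14,2

r=11->g=3,rb=1  c=4->t=2,b0=0
L=3*4+2=14  i=1*2+0=2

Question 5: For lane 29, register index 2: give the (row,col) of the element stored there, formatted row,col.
lane 29->29/4=7, 29 mod 4=1
i=2  r:7+8->15  c:2·1+0->2

15,2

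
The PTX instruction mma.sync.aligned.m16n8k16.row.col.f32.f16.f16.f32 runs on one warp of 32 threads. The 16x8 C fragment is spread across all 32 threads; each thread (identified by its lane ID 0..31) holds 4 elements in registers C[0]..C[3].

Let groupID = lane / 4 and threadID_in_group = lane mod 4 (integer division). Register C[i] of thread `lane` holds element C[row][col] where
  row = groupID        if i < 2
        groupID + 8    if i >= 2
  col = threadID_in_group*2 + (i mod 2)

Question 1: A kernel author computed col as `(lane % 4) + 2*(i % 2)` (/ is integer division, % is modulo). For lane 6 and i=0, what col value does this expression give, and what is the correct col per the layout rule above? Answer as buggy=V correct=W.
`(lane % 4) + 2*(i % 2)`[6,0]⇒2
6: gr=1,th=2
[0] (1+0,2*2+0) = (1,4)
col: 2 vs 4

buggy=2 correct=4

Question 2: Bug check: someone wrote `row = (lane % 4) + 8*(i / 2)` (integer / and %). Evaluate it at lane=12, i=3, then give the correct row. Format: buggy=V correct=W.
`(lane % 4) + 8*(i / 2)`[12,3]⇒8
lane 12: gr=3 (12/4), th=0 (12%4)
i=3: r=3+8=11, c=0*2+1=1
row: 8 vs 11

buggy=8 correct=11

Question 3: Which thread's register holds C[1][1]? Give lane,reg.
r=1->g=1,rb=0  c=1->t=0,b0=1
L=1*4+0=4  i=0*2+1=1

4,1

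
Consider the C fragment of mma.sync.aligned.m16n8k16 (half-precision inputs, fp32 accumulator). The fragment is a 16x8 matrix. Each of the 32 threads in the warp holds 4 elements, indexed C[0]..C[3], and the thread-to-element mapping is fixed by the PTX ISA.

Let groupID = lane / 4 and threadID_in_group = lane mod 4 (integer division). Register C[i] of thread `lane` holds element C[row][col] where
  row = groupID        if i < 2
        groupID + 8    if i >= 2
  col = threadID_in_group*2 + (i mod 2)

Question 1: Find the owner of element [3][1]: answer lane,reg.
12,1

r:3=>grp=3,rB=0  c:1=>tig=0,lo=1
L=3*4+0=12  i=0*2+1=1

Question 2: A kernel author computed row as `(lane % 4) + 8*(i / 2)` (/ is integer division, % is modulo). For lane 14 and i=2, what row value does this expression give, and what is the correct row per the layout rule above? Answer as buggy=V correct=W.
buggy=10 correct=11

`(lane % 4) + 8*(i / 2)`[14,2]→10
lane 14→14/4=3, 14 mod 4=2
i=2  r:3+8→11  c:2·2+0→4
row: 10 vs 11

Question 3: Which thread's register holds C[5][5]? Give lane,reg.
r: 5->gid=5,r8=0  c: 5->tid=2,i&1=1
L=5*4+2=22  i=0*2+1=1

22,1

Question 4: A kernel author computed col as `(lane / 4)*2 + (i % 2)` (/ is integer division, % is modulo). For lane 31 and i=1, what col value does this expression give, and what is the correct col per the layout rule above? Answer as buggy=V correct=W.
`(lane / 4)*2 + (i % 2)`[31,1]=>15
lane 31: grp=7 (31/4), tig=3 (31%4)
i=1: r=7+0=7, c=3*2+1=7
col: 15 vs 7

buggy=15 correct=7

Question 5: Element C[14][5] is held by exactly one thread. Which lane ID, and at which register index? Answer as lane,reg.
r:14=>grp=6,rB=1  c:5=>tig=2,lo=1
L=6*4+2=26  i=1*2+1=3

26,3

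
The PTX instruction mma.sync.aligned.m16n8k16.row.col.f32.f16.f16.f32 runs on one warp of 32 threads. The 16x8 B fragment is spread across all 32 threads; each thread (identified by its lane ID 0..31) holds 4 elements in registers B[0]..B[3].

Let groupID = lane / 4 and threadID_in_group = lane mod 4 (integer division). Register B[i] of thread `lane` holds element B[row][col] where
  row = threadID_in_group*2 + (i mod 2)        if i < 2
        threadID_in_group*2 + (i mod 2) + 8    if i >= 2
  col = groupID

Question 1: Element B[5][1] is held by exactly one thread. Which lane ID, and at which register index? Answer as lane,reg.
c=1->g=1  r=5->rb=0,t=2,b0=1
L=1*4+2=6  i=0*2+1=1

6,1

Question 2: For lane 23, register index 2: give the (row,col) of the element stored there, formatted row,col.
L=23->gid=23>>2=5, tid=23&3=3
[2]->row 3·2+0+8=14  col gid=5

14,5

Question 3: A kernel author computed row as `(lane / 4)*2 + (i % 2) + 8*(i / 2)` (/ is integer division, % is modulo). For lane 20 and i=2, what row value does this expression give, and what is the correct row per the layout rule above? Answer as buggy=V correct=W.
buggy=18 correct=8

`(lane / 4)*2 + (i % 2) + 8*(i / 2)`[20,2]->18
lane 20: g=5 (20/4), t=0 (20%4)
i=2: r=0*2+0+8=8, c=g=5
row: 18 vs 8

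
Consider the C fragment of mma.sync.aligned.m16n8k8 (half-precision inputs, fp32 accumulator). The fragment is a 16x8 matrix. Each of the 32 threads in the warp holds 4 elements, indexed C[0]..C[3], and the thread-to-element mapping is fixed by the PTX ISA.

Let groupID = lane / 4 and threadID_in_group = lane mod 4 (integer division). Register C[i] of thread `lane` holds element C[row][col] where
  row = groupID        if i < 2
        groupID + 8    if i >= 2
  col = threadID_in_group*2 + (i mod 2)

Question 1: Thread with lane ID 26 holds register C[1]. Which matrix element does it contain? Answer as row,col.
L=26->g=26>>2=6, t=26&3=2
[1]->row 6+0=6  col 2·2+1=5

6,5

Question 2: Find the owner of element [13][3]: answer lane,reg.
21,3

r=13->g=5,rb=1  c=3->t=1,b0=1
L=5*4+1=21  i=1*2+1=3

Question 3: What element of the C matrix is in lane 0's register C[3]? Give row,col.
L=0→G=0>>2=0, T=0&3=0
[3]→row 0+8=8  col 0·2+1=1

8,1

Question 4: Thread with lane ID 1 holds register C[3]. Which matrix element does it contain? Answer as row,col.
8,3

L=1=>grp=1>>2=0, tig=1&3=1
[3]=>row 0+8=8  col 1·2+1=3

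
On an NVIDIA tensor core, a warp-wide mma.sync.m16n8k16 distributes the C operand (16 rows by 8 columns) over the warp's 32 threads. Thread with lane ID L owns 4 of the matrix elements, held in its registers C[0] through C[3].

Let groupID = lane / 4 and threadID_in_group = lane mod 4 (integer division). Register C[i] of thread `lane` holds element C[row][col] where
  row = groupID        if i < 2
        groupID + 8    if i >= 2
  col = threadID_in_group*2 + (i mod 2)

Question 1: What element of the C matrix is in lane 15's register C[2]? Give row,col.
11,6

lane 15->15/4=3, 15 mod 4=3
i=2  r:3+8->11  c:2·3+0->6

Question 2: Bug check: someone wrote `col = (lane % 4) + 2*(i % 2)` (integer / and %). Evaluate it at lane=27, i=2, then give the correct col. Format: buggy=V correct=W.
`(lane % 4) + 2*(i % 2)`[27,2]->3
27: g=6,t=3
[2] (6+8,3*2+0) = (14,6)
col: 3 vs 6

buggy=3 correct=6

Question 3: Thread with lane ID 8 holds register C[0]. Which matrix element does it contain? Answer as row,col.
2,0

lane 8: G=2 (8/4), T=0 (8%4)
i=0: r=2+0=2, c=0*2+0=0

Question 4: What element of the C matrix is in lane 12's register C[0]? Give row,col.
3,0

12: gid=3,tid=0
[0] (3+0,0*2+0) = (3,0)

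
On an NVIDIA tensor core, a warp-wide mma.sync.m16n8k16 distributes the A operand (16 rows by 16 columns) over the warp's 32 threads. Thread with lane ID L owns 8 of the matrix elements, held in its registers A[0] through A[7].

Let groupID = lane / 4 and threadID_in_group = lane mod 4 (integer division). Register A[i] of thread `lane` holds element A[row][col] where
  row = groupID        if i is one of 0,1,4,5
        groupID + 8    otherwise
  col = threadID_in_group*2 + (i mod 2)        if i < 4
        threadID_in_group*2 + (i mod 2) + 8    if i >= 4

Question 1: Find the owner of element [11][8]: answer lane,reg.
r=11->g=3,rb=1  c=8->cb=1,t=0,b0=0
L=3*4+0=12  i=1*4+1*2+0=6

12,6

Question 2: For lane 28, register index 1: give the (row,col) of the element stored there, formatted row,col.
7,1

lane 28: g=7 (28/4), t=0 (28%4)
i=1: r=7+0=7, c=0*2+1+0=1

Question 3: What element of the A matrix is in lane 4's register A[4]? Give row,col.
1,8

lane 4: G=1 (4/4), T=0 (4%4)
i=4: r=1+0=1, c=0*2+0+8=8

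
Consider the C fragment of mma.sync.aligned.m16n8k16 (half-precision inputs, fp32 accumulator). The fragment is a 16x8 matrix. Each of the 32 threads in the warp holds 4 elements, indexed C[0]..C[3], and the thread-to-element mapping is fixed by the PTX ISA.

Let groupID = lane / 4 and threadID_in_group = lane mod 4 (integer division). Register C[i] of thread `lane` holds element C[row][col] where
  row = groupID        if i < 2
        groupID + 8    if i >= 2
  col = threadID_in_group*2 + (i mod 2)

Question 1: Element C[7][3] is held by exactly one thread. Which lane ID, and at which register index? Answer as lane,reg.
29,1

r=7->g=7,rb=0  c=3->t=1,b0=1
L=7*4+1=29  i=0*2+1=1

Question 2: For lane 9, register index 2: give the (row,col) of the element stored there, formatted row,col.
10,2

L=9→G=9>>2=2, T=9&3=1
[2]→row 2+8=10  col 1·2+0=2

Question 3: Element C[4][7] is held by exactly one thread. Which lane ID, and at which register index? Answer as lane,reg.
19,1

r=4->g=4,rb=0  c=7->t=3,b0=1
L=4*4+3=19  i=0*2+1=1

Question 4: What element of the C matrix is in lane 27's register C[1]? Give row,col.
6,7

lane 27: gid=6 (27/4), tid=3 (27%4)
i=1: r=6+0=6, c=3*2+1=7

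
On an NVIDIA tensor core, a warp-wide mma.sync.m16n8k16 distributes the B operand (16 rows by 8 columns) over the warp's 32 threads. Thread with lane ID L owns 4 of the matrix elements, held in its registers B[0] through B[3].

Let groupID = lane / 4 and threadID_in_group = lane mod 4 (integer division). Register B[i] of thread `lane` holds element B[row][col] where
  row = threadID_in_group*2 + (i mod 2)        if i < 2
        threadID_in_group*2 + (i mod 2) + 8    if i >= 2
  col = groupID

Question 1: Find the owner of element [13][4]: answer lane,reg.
18,3

c=4->g=4  r=13->rb=1,t=2,b0=1
L=4*4+2=18  i=1*2+1=3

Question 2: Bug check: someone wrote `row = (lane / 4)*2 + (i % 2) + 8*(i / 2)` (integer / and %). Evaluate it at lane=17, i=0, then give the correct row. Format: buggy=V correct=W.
buggy=8 correct=2

`(lane / 4)*2 + (i % 2) + 8*(i / 2)`[17,0]->8
L=17->gid=17>>2=4, tid=17&3=1
[0]->row 1·2+0+0=2  col gid=4
row: 8 vs 2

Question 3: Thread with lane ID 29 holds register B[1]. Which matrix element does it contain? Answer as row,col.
L=29->gid=29>>2=7, tid=29&3=1
[1]->row 1·2+1+0=3  col gid=7

3,7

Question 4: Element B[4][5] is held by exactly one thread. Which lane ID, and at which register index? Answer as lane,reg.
c=5->g=5  r=4->rb=0,t=2,b0=0
L=5*4+2=22  i=0*2+0=0

22,0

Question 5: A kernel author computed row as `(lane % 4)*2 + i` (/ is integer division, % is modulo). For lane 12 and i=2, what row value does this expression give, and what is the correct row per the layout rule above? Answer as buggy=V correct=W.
buggy=2 correct=8

`(lane % 4)*2 + i`[12,2]=>2
L=12=>grp=12>>2=3, tig=12&3=0
[2]=>row 0·2+0+8=8  col grp=3
row: 2 vs 8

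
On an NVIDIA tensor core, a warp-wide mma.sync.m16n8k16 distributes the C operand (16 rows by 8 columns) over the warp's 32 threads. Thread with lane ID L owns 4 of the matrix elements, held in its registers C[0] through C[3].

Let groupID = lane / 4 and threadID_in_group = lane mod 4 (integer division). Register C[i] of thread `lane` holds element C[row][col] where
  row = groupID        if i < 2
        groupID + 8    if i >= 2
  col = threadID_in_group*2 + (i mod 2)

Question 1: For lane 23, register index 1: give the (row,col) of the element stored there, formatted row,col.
5,7

lane 23→23/4=5, 23 mod 4=3
i=1  r:5+0→5  c:2·3+1→7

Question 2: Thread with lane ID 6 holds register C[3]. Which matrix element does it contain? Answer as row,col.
9,5

6: grp=1,tig=2
[3] (1+8,2*2+1) = (9,5)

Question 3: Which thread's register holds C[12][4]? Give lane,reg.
18,2

r: 12->gid=4,r8=1  c: 4->tid=2,i&1=0
L=4*4+2=18  i=1*2+0=2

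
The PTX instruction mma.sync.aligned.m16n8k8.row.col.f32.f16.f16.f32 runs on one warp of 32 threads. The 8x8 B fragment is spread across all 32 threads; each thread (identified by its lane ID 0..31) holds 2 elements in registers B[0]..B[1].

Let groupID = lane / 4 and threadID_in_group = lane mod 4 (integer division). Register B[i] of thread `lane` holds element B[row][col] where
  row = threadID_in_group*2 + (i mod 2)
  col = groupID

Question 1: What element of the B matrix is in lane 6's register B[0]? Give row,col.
lane 6: g=1 (6/4), t=2 (6%4)
i=0: r=2*2+0=4, c=g=1

4,1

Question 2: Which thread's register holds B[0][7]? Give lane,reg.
28,0

c: 7->gid=7  r: 0->tid=0,i&1=0
L=7*4+0=28  i=0=0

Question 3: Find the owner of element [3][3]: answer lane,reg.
c: 3->gid=3  r: 3->tid=1,i&1=1
L=3*4+1=13  i=1=1

13,1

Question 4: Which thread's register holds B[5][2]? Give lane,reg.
10,1

c:2=>grp=2  r:5=>tig=2,lo=1
L=2*4+2=10  i=1=1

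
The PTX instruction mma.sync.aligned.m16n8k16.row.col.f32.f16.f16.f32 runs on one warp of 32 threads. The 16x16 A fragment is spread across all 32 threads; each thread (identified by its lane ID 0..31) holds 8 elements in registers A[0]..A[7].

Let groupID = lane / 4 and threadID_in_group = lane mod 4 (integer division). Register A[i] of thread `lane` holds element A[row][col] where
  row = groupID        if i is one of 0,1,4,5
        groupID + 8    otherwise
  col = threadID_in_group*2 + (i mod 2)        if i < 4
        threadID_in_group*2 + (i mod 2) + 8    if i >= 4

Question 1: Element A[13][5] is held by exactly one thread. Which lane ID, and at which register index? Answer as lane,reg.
r=13->g=5,rb=1  c=5->cb=0,t=2,b0=1
L=5*4+2=22  i=0*4+1*2+1=3

22,3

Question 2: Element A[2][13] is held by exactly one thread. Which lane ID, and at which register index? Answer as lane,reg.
r:2=>grp=2,rB=0  c:13=>cB=1,tig=2,lo=1
L=2*4+2=10  i=1*4+0*2+1=5

10,5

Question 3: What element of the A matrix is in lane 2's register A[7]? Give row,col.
8,13

lane 2=>2/4=0, 2 mod 4=2
i=7  r:0+8=>8  c:2·2+1+8=>13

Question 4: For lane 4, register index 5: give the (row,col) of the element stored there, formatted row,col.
lane 4->4/4=1, 4 mod 4=0
i=5  r:1+0->1  c:2·0+1+8->9

1,9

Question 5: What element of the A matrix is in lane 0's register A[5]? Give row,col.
0: G=0,T=0
[5] (0+0,0*2+1+8) = (0,9)

0,9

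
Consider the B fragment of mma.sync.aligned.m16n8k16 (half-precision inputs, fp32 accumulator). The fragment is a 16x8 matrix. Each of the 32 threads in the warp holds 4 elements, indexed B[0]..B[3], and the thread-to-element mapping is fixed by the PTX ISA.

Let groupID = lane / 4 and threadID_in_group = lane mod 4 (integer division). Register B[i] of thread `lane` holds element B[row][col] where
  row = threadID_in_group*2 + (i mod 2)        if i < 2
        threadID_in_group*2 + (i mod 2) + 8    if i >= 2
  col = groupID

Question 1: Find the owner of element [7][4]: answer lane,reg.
19,1

c:4=>grp=4  r:7=>rB=0,tig=3,lo=1
L=4*4+3=19  i=0*2+1=1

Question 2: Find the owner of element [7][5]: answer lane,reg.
23,1

c=5→G=5  r=7→rhi=0,T=3,p=1
L=5*4+3=23  i=0*2+1=1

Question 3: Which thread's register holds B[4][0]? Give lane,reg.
2,0

c:0=>grp=0  r:4=>rB=0,tig=2,lo=0
L=0*4+2=2  i=0*2+0=0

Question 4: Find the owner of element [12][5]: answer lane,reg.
22,2

c: 5->gid=5  r: 12->r8=1,tid=2,i&1=0
L=5*4+2=22  i=1*2+0=2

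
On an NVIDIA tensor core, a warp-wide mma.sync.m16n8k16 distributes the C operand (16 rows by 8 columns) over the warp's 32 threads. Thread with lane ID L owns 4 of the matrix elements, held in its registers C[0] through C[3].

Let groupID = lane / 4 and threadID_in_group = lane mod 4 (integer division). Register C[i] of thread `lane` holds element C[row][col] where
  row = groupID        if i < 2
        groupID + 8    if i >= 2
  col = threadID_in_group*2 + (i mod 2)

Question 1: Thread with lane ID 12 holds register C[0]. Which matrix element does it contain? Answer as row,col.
3,0

lane 12: grp=3 (12/4), tig=0 (12%4)
i=0: r=3+0=3, c=0*2+0=0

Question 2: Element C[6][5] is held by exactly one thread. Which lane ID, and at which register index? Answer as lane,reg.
26,1

r=6→G=6,rhi=0  c=5→T=2,p=1
L=6*4+2=26  i=0*2+1=1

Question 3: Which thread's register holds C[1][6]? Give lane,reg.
r: 1->gid=1,r8=0  c: 6->tid=3,i&1=0
L=1*4+3=7  i=0*2+0=0

7,0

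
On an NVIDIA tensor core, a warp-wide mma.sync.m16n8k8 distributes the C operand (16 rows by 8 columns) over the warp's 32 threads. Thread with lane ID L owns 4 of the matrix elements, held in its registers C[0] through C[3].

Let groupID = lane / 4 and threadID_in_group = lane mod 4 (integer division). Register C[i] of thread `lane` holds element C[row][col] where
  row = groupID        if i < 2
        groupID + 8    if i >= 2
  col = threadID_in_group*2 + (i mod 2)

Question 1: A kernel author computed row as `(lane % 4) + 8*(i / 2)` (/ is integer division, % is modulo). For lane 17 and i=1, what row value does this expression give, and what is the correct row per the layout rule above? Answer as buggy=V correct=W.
buggy=1 correct=4

`(lane % 4) + 8*(i / 2)`[17,1]⇒1
L=17⇒gr=17>>2=4, th=17&3=1
[1]⇒row 4+0=4  col 1·2+1=3
row: 1 vs 4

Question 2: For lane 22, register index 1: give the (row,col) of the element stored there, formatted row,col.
lane 22->22/4=5, 22 mod 4=2
i=1  r:5+0->5  c:2·2+1->5

5,5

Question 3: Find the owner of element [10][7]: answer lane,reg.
11,3

r=10->g=2,rb=1  c=7->t=3,b0=1
L=2*4+3=11  i=1*2+1=3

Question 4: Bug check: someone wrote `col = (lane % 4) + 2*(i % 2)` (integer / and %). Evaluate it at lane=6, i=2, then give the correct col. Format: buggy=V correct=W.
`(lane % 4) + 2*(i % 2)`[6,2]⇒2
6: gr=1,th=2
[2] (1+8,2*2+0) = (9,4)
col: 2 vs 4

buggy=2 correct=4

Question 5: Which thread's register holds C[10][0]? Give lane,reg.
8,2

r=10->g=2,rb=1  c=0->t=0,b0=0
L=2*4+0=8  i=1*2+0=2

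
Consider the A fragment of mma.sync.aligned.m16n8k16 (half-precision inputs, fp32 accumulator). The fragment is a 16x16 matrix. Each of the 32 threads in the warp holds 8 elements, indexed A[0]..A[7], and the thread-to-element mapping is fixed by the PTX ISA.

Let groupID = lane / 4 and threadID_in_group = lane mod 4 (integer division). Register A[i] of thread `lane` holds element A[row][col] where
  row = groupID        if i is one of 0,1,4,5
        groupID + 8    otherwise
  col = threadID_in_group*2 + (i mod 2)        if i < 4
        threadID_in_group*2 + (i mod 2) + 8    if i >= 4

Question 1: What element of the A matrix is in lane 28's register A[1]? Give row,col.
lane 28=>28/4=7, 28 mod 4=0
i=1  r:7+0=>7  c:2·0+1+0=>1

7,1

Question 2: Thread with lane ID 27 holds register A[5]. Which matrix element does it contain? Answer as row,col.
L=27->g=27>>2=6, t=27&3=3
[5]->row 6+0=6  col 3·2+1+8=15

6,15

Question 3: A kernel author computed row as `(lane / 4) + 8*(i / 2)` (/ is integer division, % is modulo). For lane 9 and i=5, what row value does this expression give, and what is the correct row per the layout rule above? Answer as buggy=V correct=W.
`(lane / 4) + 8*(i / 2)`[9,5]->18
9: gid=2,tid=1
[5] (2+0,1*2+1+8) = (2,11)
row: 18 vs 2

buggy=18 correct=2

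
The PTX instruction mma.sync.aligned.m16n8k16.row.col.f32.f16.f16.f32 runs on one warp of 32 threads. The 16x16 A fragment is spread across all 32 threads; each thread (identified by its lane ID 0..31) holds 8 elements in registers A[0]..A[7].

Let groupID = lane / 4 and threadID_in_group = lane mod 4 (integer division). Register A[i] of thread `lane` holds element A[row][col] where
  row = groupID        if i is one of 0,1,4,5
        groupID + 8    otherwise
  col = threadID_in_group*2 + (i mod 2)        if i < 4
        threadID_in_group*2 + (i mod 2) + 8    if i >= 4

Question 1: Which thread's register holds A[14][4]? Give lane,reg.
r=14⇒gr=6,Rb=1  c=4⇒Cb=0,th=2,odd=0
L=6*4+2=26  i=0*4+1*2+0=2

26,2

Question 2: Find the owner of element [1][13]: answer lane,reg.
r:1=>grp=1,rB=0  c:13=>cB=1,tig=2,lo=1
L=1*4+2=6  i=1*4+0*2+1=5

6,5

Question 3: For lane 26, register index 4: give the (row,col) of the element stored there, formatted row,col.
6,12

26: gr=6,th=2
[4] (6+0,2*2+0+8) = (6,12)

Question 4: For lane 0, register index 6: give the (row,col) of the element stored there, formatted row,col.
0: gr=0,th=0
[6] (0+8,0*2+0+8) = (8,8)

8,8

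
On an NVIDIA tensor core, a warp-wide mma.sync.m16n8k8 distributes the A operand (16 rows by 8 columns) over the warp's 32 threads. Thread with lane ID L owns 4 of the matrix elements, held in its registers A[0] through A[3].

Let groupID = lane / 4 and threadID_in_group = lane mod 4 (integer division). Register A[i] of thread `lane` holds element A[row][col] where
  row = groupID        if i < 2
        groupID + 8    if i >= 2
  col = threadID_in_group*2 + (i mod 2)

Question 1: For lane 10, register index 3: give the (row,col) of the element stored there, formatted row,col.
10: gid=2,tid=2
[3] (2+8,2*2+1) = (10,5)

10,5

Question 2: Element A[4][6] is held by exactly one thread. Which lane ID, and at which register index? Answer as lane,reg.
r=4->g=4,rb=0  c=6->t=3,b0=0
L=4*4+3=19  i=0*2+0=0

19,0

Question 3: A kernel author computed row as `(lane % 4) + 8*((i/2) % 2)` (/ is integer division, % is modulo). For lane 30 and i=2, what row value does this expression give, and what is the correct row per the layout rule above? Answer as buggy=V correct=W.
buggy=10 correct=15

`(lane % 4) + 8*((i/2) % 2)`[30,2]=>10
30: grp=7,tig=2
[2] (7+8,2*2+0) = (15,4)
row: 10 vs 15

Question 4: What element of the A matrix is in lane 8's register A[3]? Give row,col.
lane 8→8/4=2, 8 mod 4=0
i=3  r:2+8→10  c:2·0+1→1

10,1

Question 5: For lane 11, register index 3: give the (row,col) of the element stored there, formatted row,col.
lane 11=>11/4=2, 11 mod 4=3
i=3  r:2+8=>10  c:2·3+1=>7

10,7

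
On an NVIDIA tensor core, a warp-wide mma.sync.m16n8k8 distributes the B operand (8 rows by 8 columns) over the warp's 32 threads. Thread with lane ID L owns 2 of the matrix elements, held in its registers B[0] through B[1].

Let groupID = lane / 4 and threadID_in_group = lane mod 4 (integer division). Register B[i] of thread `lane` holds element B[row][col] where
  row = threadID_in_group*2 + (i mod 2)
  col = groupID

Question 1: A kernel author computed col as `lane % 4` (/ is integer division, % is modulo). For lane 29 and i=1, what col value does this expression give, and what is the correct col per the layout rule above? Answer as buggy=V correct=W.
`lane % 4`[29,1]->1
lane 29: gid=7 (29/4), tid=1 (29%4)
i=1: r=1*2+1=3, c=gid=7
col: 1 vs 7

buggy=1 correct=7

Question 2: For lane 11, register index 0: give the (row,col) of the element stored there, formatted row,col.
6,2

L=11->g=11>>2=2, t=11&3=3
[0]->row 3·2+0=6  col g=2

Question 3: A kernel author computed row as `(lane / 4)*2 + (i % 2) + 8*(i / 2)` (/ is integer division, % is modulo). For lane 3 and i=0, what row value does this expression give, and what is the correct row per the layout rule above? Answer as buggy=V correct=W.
buggy=0 correct=6

`(lane / 4)*2 + (i % 2) + 8*(i / 2)`[3,0]->0
L=3->gid=3>>2=0, tid=3&3=3
[0]->row 3·2+0=6  col gid=0
row: 0 vs 6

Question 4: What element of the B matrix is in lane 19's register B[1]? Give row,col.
7,4

lane 19=>19/4=4, 19 mod 4=3
i=1  r:2·3+1=>7  c:4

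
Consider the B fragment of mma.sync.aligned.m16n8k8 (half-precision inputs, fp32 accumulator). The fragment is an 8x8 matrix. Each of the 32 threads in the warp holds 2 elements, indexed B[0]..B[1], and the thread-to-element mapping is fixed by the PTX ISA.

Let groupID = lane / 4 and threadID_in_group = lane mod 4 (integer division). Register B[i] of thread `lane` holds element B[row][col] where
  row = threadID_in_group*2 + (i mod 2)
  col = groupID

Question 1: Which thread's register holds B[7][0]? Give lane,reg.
c: 0->gid=0  r: 7->tid=3,i&1=1
L=0*4+3=3  i=1=1

3,1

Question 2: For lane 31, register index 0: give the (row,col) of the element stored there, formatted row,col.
lane 31: gr=7 (31/4), th=3 (31%4)
i=0: r=3*2+0=6, c=gr=7

6,7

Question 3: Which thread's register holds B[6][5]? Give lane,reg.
c=5->g=5  r=6->t=3,b0=0
L=5*4+3=23  i=0=0

23,0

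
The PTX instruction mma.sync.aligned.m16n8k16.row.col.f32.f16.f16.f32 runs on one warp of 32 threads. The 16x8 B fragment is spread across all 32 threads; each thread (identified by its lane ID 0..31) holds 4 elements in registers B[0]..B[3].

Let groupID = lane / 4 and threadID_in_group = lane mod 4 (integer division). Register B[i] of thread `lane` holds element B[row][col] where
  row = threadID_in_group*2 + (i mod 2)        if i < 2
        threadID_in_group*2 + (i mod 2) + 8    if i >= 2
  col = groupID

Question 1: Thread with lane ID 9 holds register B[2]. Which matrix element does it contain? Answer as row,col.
10,2

lane 9: g=2 (9/4), t=1 (9%4)
i=2: r=1*2+0+8=10, c=g=2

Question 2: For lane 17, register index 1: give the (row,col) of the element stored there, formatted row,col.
3,4

L=17→G=17>>2=4, T=17&3=1
[1]→row 1·2+1+0=3  col G=4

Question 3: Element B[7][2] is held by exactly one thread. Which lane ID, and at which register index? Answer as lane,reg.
c=2⇒gr=2  r=7⇒Rb=0,th=3,odd=1
L=2*4+3=11  i=0*2+1=1

11,1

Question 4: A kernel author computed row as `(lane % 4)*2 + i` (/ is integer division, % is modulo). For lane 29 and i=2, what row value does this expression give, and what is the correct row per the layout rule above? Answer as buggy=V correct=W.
buggy=4 correct=10

`(lane % 4)*2 + i`[29,2]->4
29: gid=7,tid=1
[2] (1*2+0+8,7) = (10,7)
row: 4 vs 10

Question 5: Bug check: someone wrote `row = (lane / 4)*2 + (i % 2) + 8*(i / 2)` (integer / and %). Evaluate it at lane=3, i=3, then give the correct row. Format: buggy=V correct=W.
buggy=9 correct=15

`(lane / 4)*2 + (i % 2) + 8*(i / 2)`[3,3]->9
lane 3: gid=0 (3/4), tid=3 (3%4)
i=3: r=3*2+1+8=15, c=gid=0
row: 9 vs 15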